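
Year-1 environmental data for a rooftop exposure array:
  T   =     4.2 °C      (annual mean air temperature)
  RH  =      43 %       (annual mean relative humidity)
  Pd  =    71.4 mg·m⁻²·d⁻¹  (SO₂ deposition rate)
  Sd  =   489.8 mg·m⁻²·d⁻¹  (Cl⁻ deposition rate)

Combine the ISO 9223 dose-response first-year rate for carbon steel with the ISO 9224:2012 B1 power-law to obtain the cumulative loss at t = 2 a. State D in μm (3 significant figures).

carbon steel: temperature factor f = +0.150·(-5.8) = -0.8700
  sulphur-dioxide contribution → 16.13 μm/a
  chloride contribution → 23.21 μm/a
  ⇒ r_corr(carbon steel) = 39.33 μm/a
ISO 9224: D(t) = r_corr · t^b with b = 0.523 (carbon steel, B1)
  D(2) = 39.33 × 2^0.523 = 39.33 × 1.437 = 56.52 μm

D(2) = 56.5 μm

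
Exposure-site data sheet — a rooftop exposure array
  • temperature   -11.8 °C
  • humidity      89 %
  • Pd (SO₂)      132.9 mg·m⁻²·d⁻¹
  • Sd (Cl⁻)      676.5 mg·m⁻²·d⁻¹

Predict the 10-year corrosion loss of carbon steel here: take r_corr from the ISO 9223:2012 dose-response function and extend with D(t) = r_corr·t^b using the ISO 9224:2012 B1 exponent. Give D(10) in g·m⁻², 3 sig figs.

carbon steel: f(T) = +0.150·(T−10) [T≤10 °C] = -3.2700
  sulphur-dioxide contribution → 5.071 μm/a
  chloride contribution → 68.22 μm/a
  total first-year rate 73.29 μm/a
Long-term exponent b (ISO 9224 Table 2, B1) = 0.523
  D(10) = 73.29 × 10^0.523 = 73.29 × 3.334 = 244.4 μm
  Mass loss = 244.4 μm × 7.85 g/cm³ = 1918 g·m⁻²

D(10) = 1.92e+03 g·m⁻²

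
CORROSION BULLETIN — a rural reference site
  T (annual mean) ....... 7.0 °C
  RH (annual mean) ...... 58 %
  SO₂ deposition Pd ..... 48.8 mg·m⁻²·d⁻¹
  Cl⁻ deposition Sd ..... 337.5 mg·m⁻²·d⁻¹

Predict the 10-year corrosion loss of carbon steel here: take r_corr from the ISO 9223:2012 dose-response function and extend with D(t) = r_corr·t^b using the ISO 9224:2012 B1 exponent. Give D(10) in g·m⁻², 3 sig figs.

carbon steel: temperature factor f = +0.150·(-3.0) = -0.4500
  Pd branch = 1.77·Pd^0.52·e^(0.02·RH+f) = 27.18 μm/a
  Sd branch = 0.102·Sd^0.62·e^(0.033·RH+0.04·T) = 33.8 μm/a
  sum: 27.18 + 33.8 → r_corr = 60.99 μm/a
Power-law: D(10) = r_corr · 10^0.523
  D(10) = 60.99 × 10^0.523 = 60.99 × 3.334 = 203.3 μm
  Mass loss = 203.3 μm × 7.85 g/cm³ = 1596 g·m⁻²

D(10) = 1.60e+03 g·m⁻²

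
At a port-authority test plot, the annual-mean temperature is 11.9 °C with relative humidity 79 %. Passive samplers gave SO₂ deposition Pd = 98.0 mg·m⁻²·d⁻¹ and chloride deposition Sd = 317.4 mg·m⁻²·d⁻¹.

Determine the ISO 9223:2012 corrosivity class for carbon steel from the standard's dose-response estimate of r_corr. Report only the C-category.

C5

carbon steel: T>10 °C ⇒ hinge -0.054·(11.9−10) = -0.1026
  Pd branch = 1.77·Pd^0.52·e^(0.02·RH+f) = 84.15 μm/a
  Sd branch = 0.102·Sd^0.62·e^(0.033·RH+0.04·T) = 79.16 μm/a
  sum: 84.15 + 79.16 → r_corr = 163.3 μm/a
163 μm/a falls in (80, 200] for carbon steel → category C5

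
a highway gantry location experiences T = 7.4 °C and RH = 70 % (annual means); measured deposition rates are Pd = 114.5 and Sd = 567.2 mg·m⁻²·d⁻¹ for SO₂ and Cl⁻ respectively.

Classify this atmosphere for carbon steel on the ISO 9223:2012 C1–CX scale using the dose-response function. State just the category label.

C5

carbon steel: temperature factor f = +0.150·(-2.6) = -0.3900
  Pd branch = 1.77·Pd^0.52·e^(0.02·RH+f) = 57.17 μm/a
  Sd branch = 0.102·Sd^0.62·e^(0.033·RH+0.04·T) = 70.42 μm/a
  sum: 57.17 + 70.42 → r_corr = 127.6 μm/a
Category bounds: 80…200 μm/a bracket r_corr ⇒ C5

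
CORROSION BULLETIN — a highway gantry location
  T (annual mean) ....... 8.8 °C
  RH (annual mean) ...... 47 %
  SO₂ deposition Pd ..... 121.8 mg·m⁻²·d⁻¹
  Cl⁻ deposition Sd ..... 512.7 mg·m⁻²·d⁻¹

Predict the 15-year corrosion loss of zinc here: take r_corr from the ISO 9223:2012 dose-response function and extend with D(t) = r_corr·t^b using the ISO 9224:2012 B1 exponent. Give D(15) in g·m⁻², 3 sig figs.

zinc: f(T) = +0.038·(T−10) [T≤10 °C] = -0.0456
  sulphur-dioxide contribution → 0.886 μm/a
  chloride contribution → 1.887 μm/a
  ⇒ r_corr(zinc) = 2.773 μm/a
Power-law: D(15) = r_corr · 15^0.813
  D(15) = 2.773 × 15^0.813 = 2.773 × 9.04 = 25.07 μm
  Mass loss = 25.07 μm × 7.14 g/cm³ = 179 g·m⁻²

D(15) = 179 g·m⁻²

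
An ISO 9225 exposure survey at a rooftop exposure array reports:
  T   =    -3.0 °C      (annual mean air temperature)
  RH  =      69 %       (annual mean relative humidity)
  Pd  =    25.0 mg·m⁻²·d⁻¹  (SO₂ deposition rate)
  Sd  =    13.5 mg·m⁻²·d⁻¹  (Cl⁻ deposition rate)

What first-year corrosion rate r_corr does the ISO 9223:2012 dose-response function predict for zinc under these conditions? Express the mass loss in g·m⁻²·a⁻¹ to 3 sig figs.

r_corr = 6.28 g·m⁻²·a⁻¹

zinc: f(T) = +0.038·(T−10) [T≤10 °C] = -0.4940
  Pd branch = 0.0129·Pd^0.44·e^(0.046·RH+f) = 0.7755 μm/a
  Cl⁻ term: 0.0175·13.5^0.57·exp(0.008·69+0.085·-3.0) = 0.1038
  sum: 0.7755 + 0.1038 → r_corr = 0.8793 μm/a
Convert to mass loss: 0.8793 μm/a × 7.14 g/cm³ = 6.279 g·m⁻²·a⁻¹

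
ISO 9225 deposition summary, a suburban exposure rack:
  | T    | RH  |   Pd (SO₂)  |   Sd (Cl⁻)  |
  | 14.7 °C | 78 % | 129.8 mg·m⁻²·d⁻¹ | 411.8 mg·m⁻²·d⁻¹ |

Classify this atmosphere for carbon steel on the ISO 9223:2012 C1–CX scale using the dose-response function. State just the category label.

C5

carbon steel: temperature factor f = -0.054·(4.7) = -0.2538
  SO₂ term: 1.77·129.8^0.52·exp(0.02·78-0.2538) = 82.06
  Sd branch = 0.102·Sd^0.62·e^(0.033·RH+0.04·T) = 100.7 μm/a
  sum: 82.06 + 100.7 → r_corr = 182.7 μm/a
183 μm/a falls in (80, 200] for carbon steel → category C5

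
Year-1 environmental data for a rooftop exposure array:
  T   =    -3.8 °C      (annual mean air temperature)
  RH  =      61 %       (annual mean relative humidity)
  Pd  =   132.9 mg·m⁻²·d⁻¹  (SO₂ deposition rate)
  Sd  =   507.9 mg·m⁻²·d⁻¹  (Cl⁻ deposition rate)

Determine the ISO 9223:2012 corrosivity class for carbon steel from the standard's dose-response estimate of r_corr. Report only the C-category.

C3

carbon steel: f(T) = +0.150·(T−10) [T≤10 °C] = -2.0700
  sulphur-dioxide contribution → 9.617 μm/a
  chloride contribution → 31.22 μm/a
  total first-year rate 40.84 μm/a
Category bounds: 25…50 μm/a bracket r_corr ⇒ C3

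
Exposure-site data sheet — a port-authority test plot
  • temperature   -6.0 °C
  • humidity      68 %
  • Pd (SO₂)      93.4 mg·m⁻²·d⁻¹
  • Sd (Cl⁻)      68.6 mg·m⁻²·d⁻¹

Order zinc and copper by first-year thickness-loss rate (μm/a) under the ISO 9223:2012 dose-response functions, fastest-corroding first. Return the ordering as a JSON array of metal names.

["zinc", "copper"]

zinc: T≤10 °C ⇒ hinge +0.038·(-6.0−10) = -0.6080
  SO₂ term: 0.0129·93.4^0.44·exp(0.046·68-0.6080) = 1.18
  Sd branch = 0.0175·Sd^0.57·e^(0.008·RH+0.085·T) = 0.2016 μm/a
  sum: 1.18 + 0.2016 → r_corr = 1.382 μm/a
copper: f(T) = +0.126·(T−10) [T≤10 °C] = -2.0160
  SO₂ term: 0.0053·93.4^0.26·exp(0.059·68-2.0160) = 0.1269
  Sd branch = 0.01025·Sd^0.27·e^(0.036·RH+0.049·T) = 0.2767 μm/a
  sum: 0.1269 + 0.2767 → r_corr = 0.4036 μm/a
Ordering by μm/a: zinc (1.38) > copper (0.404)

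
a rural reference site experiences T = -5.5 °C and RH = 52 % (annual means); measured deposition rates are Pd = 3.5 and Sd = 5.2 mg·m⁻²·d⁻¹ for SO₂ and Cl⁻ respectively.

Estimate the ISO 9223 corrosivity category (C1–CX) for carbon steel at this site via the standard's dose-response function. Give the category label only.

C2

carbon steel: T≤10 °C ⇒ hinge +0.150·(-5.5−10) = -2.3250
  SO₂ term: 1.77·3.5^0.52·exp(0.02·52-2.3250) = 0.9393
  Cl⁻ term: 0.102·5.2^0.62·exp(0.033·52+0.04·-5.5) = 1.265
  sum: 0.9393 + 1.265 → r_corr = 2.205 μm/a
ISO 9223 Table 2 (carbon steel): 1.3 < 2.2 ≤ 25 μm/a ⇒ C2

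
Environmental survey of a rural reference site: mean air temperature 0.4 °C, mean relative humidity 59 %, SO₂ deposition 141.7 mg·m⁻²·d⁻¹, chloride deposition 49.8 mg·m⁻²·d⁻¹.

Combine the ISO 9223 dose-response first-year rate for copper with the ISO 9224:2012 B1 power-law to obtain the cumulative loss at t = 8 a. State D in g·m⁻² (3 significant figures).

copper: temperature factor f = +0.126·(-9.6) = -1.2096
  SO₂ term: 0.0053·141.7^0.26·exp(0.059·59-1.2096) = 0.1862
  Sd branch = 0.01025·Sd^0.27·e^(0.036·RH+0.049·T) = 0.2511 μm/a
  r_corr = 0.1862 + 0.2511 = 0.4374 μm/a
Long-term exponent b (ISO 9224 Table 2, B1) = 0.667
  D(8) = 0.4374 × 8^0.667 = 0.4374 × 4.003 = 1.751 μm
  Mass loss = 1.751 μm × 8.96 g/cm³ = 15.69 g·m⁻²

D(8) = 15.7 g·m⁻²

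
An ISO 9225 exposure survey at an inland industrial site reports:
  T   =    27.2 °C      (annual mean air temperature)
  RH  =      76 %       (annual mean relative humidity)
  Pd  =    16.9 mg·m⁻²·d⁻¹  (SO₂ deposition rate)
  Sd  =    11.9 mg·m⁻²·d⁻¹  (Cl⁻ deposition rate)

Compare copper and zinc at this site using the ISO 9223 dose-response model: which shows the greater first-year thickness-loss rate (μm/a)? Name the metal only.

zinc

copper: temperature factor f = -0.080·(17.2) = -1.3760
  Pd branch = 0.0053·Pd^0.26·e^(0.059·RH+f) = 0.2474 μm/a
  Sd branch = 0.01025·Sd^0.27·e^(0.036·RH+0.049·T) = 1.17 μm/a
  sum: 0.2474 + 1.17 → r_corr = 1.417 μm/a
zinc: f(T) = -0.071·(T−10) [T>10 °C] = -1.2212
  SO₂ term: 0.0129·16.9^0.44·exp(0.046·76-1.2212) = 0.4353
  Sd branch = 0.0175·Sd^0.57·e^(0.008·RH+0.085·T) = 1.331 μm/a
  sum: 0.4353 + 1.331 → r_corr = 1.766 μm/a
Ordering by μm/a: zinc (1.77) > copper (1.42)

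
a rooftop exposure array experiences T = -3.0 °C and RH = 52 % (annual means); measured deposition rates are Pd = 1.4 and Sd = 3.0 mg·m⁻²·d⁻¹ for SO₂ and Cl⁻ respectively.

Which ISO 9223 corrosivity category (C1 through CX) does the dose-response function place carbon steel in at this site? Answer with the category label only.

C2

carbon steel: f(T) = +0.150·(T−10) [T≤10 °C] = -1.9500
  sulphur-dioxide contribution → 0.8487 μm/a
  chloride contribution → 0.9944 μm/a
  ⇒ r_corr(carbon steel) = 1.843 μm/a
ISO 9223 Table 2 (carbon steel): 1.3 < 1.84 ≤ 25 μm/a ⇒ C2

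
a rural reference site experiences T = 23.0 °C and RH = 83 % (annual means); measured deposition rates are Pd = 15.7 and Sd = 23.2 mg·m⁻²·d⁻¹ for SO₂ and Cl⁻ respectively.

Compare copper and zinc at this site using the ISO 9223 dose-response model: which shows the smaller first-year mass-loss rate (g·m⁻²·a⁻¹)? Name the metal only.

copper: f(T) = -0.080·(T−10) [T>10 °C] = -1.0400
  sulphur-dioxide contribution → 0.5132 μm/a
  chloride contribution → 1.467 μm/a
  ⇒ r_corr(copper) = 1.981 μm/a
  mass loss = 1.981 μm/a × 8.96 g/cm³ = 17.75 g·m⁻²·a⁻¹
zinc: temperature factor f = -0.071·(13.0) = -0.9230
  sulphur-dioxide contribution → 0.7836 μm/a
  chloride contribution → 1.441 μm/a
  ⇒ r_corr(zinc) = 2.225 μm/a
  mass loss = 2.225 μm/a × 7.14 g/cm³ = 15.89 g·m⁻²·a⁻¹
Ordering by g·m⁻²·a⁻¹: copper (17.7) > zinc (15.9)

zinc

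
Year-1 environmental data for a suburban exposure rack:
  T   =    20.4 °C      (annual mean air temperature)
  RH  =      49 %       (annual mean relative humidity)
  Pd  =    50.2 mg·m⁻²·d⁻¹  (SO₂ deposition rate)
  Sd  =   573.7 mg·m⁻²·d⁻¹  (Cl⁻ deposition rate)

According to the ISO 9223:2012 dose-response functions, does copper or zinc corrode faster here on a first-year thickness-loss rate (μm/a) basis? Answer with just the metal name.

zinc

copper: T>10 °C ⇒ hinge -0.080·(20.4−10) = -0.8320
  Pd branch = 0.0053·Pd^0.26·e^(0.059·RH+f) = 0.115 μm/a
  Sd branch = 0.01025·Sd^0.27·e^(0.036·RH+0.049·T) = 0.9032 μm/a
  r_corr = 0.115 + 0.9032 = 1.018 μm/a
zinc: f(T) = -0.071·(T−10) [T>10 °C] = -0.7384
  SO₂ term: 0.0129·50.2^0.44·exp(0.046·49-0.7384) = 0.3289
  Sd branch = 0.0175·Sd^0.57·e^(0.008·RH+0.085·T) = 5.48 μm/a
  sum: 0.3289 + 5.48 → r_corr = 5.809 μm/a
Ordering by μm/a: zinc (5.81) > copper (1.02)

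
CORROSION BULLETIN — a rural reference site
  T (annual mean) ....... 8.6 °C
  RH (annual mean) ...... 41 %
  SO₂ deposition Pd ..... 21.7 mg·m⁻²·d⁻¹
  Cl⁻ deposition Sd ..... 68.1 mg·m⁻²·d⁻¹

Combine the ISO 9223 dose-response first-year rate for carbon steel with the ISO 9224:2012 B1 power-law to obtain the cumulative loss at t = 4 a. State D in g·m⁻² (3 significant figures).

carbon steel: T≤10 °C ⇒ hinge +0.150·(8.6−10) = -0.2100
  SO₂ term: 1.77·21.7^0.52·exp(0.02·41-0.2100) = 16.14
  Sd branch = 0.102·Sd^0.62·e^(0.033·RH+0.04·T) = 7.623 μm/a
  sum: 16.14 + 7.623 → r_corr = 23.76 μm/a
ISO 9224: D(t) = r_corr · t^b with b = 0.523 (carbon steel, B1)
  D(4) = 23.76 × 4^0.523 = 23.76 × 2.065 = 49.06 μm
  Mass loss = 49.06 μm × 7.85 g/cm³ = 385.1 g·m⁻²

D(4) = 385 g·m⁻²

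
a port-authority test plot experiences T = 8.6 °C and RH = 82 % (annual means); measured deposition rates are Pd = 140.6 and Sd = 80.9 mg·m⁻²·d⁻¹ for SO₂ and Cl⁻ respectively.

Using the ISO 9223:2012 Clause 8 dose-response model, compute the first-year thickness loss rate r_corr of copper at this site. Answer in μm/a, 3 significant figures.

copper: T≤10 °C ⇒ hinge +0.126·(8.6−10) = -0.1764
  SO₂ term: 0.0053·140.6^0.26·exp(0.059·82-0.1764) = 2.029
  Cl⁻ term: 0.01025·80.9^0.27·exp(0.036·82+0.049·8.6) = 0.9793
  sum: 2.029 + 0.9793 → r_corr = 3.008 μm/a

r_corr = 3.01 μm/a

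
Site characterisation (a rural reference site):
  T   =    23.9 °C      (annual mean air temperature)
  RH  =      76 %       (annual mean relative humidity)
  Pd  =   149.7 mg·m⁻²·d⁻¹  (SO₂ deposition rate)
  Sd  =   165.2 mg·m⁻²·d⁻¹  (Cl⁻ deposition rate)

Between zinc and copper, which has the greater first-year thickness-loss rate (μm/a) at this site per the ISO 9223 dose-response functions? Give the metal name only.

zinc: f(T) = -0.071·(T−10) [T>10 °C] = -0.9869
  Pd branch = 0.0129·Pd^0.44·e^(0.046·RH+f) = 1.437 μm/a
  Sd branch = 0.0175·Sd^0.57·e^(0.008·RH+0.085·T) = 4.504 μm/a
  sum: 1.437 + 4.504 → r_corr = 5.941 μm/a
copper: T>10 °C ⇒ hinge -0.080·(23.9−10) = -1.1120
  Pd branch = 0.0053·Pd^0.26·e^(0.059·RH+f) = 0.5679 μm/a
  Sd branch = 0.01025·Sd^0.27·e^(0.036·RH+0.049·T) = 2.025 μm/a
  r_corr = 0.5679 + 2.025 = 2.593 μm/a
Ordering by μm/a: zinc (5.94) > copper (2.59)

zinc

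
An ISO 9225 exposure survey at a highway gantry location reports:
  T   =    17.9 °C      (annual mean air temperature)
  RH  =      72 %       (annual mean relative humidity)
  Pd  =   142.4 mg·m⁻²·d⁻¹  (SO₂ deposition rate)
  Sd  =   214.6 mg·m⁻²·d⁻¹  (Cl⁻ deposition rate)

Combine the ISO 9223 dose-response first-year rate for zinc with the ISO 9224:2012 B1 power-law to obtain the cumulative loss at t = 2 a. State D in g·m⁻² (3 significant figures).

D(2) = 60.6 g·m⁻²

zinc: f(T) = -0.071·(T−10) [T>10 °C] = -0.5609
  SO₂ term: 0.0129·142.4^0.44·exp(0.046·72-0.5609) = 1.79
  Sd branch = 0.0175·Sd^0.57·e^(0.008·RH+0.085·T) = 3.041 μm/a
  sum: 1.79 + 3.041 → r_corr = 4.831 μm/a
Power-law: D(2) = r_corr · 2^0.813
  D(2) = 4.831 × 2^0.813 = 4.831 × 1.757 = 8.488 μm
  Mass loss = 8.488 μm × 7.14 g/cm³ = 60.6 g·m⁻²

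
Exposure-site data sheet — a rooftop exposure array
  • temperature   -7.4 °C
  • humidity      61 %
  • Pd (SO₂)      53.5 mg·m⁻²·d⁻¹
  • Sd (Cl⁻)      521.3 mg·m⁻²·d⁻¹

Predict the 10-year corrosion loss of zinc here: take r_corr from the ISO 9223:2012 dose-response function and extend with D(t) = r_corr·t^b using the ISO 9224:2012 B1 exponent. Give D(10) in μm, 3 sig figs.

zinc: T≤10 °C ⇒ hinge +0.038·(-7.4−10) = -0.6612
  Pd branch = 0.0129·Pd^0.44·e^(0.046·RH+f) = 0.6347 μm/a
  Cl⁻ term: 0.0175·521.3^0.57·exp(0.008·61+0.085·-7.4) = 0.5377
  sum: 0.6347 + 0.5377 → r_corr = 1.172 μm/a
Power-law: D(10) = r_corr · 10^0.813
  D(10) = 1.172 × 10^0.813 = 1.172 × 6.501 = 7.622 μm

D(10) = 7.62 μm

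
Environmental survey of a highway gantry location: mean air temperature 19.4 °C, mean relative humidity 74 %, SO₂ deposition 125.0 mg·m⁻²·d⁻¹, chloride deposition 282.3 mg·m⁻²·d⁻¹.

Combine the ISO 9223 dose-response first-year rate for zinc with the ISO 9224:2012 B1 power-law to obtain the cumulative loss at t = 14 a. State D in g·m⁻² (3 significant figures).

zinc: T>10 °C ⇒ hinge -0.071·(19.4−10) = -0.6674
  sulphur-dioxide contribution → 1.666 μm/a
  chloride contribution → 4.104 μm/a
  total first-year rate 5.77 μm/a
Long-term exponent b (ISO 9224 Table 2, B1) = 0.813
  D(14) = 5.77 × 14^0.813 = 5.77 × 8.547 = 49.32 μm
  Mass loss = 49.32 μm × 7.14 g/cm³ = 352.1 g·m⁻²

D(14) = 352 g·m⁻²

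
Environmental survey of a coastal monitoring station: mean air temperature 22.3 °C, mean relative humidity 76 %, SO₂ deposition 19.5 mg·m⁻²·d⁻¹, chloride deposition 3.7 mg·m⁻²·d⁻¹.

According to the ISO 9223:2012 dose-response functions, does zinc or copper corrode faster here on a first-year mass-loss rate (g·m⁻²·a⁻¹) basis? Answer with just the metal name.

zinc: temperature factor f = -0.071·(12.3) = -0.8733
  Pd branch = 0.0129·Pd^0.44·e^(0.046·RH+f) = 0.6565 μm/a
  Cl⁻ term: 0.0175·3.7^0.57·exp(0.008·76+0.085·22.3) = 0.451
  r_corr = 0.6565 + 0.451 = 1.107 μm/a
  mass loss = 1.107 μm/a × 7.14 g/cm³ = 7.907 g·m⁻²·a⁻¹
copper: T>10 °C ⇒ hinge -0.080·(22.3−10) = -0.9840
  SO₂ term: 0.0053·19.5^0.26·exp(0.059·76-0.9840) = 0.3799
  Sd branch = 0.01025·Sd^0.27·e^(0.036·RH+0.049·T) = 0.6713 μm/a
  r_corr = 0.3799 + 0.6713 = 1.051 μm/a
  mass loss = 1.051 μm/a × 8.96 g/cm³ = 9.419 g·m⁻²·a⁻¹
Ordering by g·m⁻²·a⁻¹: copper (9.42) > zinc (7.91)

copper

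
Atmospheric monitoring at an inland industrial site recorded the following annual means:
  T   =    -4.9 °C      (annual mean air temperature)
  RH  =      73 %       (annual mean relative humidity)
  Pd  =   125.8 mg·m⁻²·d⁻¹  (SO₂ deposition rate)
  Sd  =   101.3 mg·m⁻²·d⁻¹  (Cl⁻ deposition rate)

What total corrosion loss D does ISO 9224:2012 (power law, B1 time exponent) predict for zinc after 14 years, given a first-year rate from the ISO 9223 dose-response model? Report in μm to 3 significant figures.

zinc: T≤10 °C ⇒ hinge +0.038·(-4.9−10) = -0.5662
  SO₂ term: 0.0129·125.8^0.44·exp(0.046·73-0.5662) = 1.766
  Cl⁻ term: 0.0175·101.3^0.57·exp(0.008·73+0.085·-4.9) = 0.2877
  r_corr = 1.766 + 0.2877 = 2.053 μm/a
Power-law: D(14) = r_corr · 14^0.813
  D(14) = 2.053 × 14^0.813 = 2.053 × 8.547 = 17.55 μm

D(14) = 17.6 μm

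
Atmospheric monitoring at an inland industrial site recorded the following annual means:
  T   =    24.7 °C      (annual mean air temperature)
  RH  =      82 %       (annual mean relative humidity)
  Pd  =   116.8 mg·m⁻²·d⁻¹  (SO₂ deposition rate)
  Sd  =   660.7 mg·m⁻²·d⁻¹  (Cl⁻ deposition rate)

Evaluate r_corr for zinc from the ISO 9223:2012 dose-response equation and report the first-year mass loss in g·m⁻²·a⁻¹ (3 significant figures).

r_corr = 91.0 g·m⁻²·a⁻¹

zinc: f(T) = -0.071·(T−10) [T>10 °C] = -1.0437
  SO₂ term: 0.0129·116.8^0.44·exp(0.046·82-1.0437) = 1.604
  Sd branch = 0.0175·Sd^0.57·e^(0.008·RH+0.085·T) = 11.15 μm/a
  sum: 1.604 + 11.15 → r_corr = 12.75 μm/a
Convert to mass loss: 12.75 μm/a × 7.14 g/cm³ = 91.04 g·m⁻²·a⁻¹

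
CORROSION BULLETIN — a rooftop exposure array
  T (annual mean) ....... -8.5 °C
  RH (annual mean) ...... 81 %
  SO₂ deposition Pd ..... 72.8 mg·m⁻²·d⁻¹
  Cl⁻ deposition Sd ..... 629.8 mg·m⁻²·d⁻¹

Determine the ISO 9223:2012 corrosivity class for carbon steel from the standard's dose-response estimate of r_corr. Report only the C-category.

C4

carbon steel: f(T) = +0.150·(T−10) [T≤10 °C] = -2.7750
  sulphur-dioxide contribution → 5.184 μm/a
  chloride contribution → 57.19 μm/a
  ⇒ r_corr(carbon steel) = 62.37 μm/a
Category bounds: 50…80 μm/a bracket r_corr ⇒ C4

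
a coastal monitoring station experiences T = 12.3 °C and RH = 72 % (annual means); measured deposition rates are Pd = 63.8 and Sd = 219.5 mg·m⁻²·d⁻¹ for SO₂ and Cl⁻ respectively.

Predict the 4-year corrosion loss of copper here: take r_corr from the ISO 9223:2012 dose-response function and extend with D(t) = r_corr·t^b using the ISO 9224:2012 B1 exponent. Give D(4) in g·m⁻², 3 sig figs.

copper: f(T) = -0.080·(T−10) [T>10 °C] = -0.1840
  Pd branch = 0.0053·Pd^0.26·e^(0.059·RH+f) = 0.9089 μm/a
  Sd branch = 0.01025·Sd^0.27·e^(0.036·RH+0.049·T) = 1.072 μm/a
  r_corr = 0.9089 + 1.072 = 1.981 μm/a
Long-term exponent b (ISO 9224 Table 2, B1) = 0.667
  D(4) = 1.981 × 4^0.667 = 1.981 × 2.521 = 4.995 μm
  Mass loss = 4.995 μm × 8.96 g/cm³ = 44.75 g·m⁻²

D(4) = 44.8 g·m⁻²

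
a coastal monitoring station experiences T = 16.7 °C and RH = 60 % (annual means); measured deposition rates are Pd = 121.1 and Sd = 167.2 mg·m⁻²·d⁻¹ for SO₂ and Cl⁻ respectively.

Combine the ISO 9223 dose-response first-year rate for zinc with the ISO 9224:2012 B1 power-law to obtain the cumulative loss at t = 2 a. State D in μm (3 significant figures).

zinc: f(T) = -0.071·(T−10) [T>10 °C] = -0.4757
  SO₂ term: 0.0129·121.1^0.44·exp(0.046·60-0.4757) = 1.045
  Sd branch = 0.0175·Sd^0.57·e^(0.008·RH+0.085·T) = 2.164 μm/a
  sum: 1.045 + 2.164 → r_corr = 3.209 μm/a
Long-term exponent b (ISO 9224 Table 2, B1) = 0.813
  D(2) = 3.209 × 2^0.813 = 3.209 × 1.757 = 5.638 μm

D(2) = 5.64 μm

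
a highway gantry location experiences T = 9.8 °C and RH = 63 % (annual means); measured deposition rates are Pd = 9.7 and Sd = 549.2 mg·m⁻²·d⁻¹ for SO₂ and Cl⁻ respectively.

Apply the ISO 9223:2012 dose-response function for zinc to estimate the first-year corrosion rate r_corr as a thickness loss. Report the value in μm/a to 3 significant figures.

r_corr = 3.06 μm/a

zinc: temperature factor f = +0.038·(-0.2) = -0.0076
  sulphur-dioxide contribution → 0.631 μm/a
  chloride contribution → 2.428 μm/a
  total first-year rate 3.06 μm/a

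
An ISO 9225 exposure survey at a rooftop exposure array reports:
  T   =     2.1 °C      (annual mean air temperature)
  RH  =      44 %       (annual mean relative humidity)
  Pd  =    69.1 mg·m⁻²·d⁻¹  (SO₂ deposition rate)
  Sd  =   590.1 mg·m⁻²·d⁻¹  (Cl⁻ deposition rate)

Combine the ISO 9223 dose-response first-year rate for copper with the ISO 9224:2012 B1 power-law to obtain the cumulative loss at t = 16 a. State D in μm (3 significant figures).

D(16) = 2.47 μm

copper: T≤10 °C ⇒ hinge +0.126·(2.1−10) = -0.9954
  SO₂ term: 0.0053·69.1^0.26·exp(0.059·44-0.9954) = 0.07901
  Sd branch = 0.01025·Sd^0.27·e^(0.036·RH+0.049·T) = 0.3101 μm/a
  sum: 0.07901 + 0.3101 → r_corr = 0.3891 μm/a
Power-law: D(16) = r_corr · 16^0.667
  D(16) = 0.3891 × 16^0.667 = 0.3891 × 6.355 = 2.473 μm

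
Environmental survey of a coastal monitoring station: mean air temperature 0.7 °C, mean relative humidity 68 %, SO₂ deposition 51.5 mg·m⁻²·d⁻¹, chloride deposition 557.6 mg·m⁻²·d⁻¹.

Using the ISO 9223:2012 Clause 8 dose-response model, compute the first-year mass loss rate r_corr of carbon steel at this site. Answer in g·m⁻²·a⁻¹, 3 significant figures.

r_corr = 496 g·m⁻²·a⁻¹

carbon steel: temperature factor f = +0.150·(-9.3) = -1.3950
  SO₂ term: 1.77·51.5^0.52·exp(0.02·68-1.3950) = 13.27
  Cl⁻ term: 0.102·557.6^0.62·exp(0.033·68+0.04·0.7) = 49.89
  r_corr = 13.27 + 49.89 = 63.16 μm/a
Convert to mass loss: 63.16 μm/a × 7.85 g/cm³ = 495.8 g·m⁻²·a⁻¹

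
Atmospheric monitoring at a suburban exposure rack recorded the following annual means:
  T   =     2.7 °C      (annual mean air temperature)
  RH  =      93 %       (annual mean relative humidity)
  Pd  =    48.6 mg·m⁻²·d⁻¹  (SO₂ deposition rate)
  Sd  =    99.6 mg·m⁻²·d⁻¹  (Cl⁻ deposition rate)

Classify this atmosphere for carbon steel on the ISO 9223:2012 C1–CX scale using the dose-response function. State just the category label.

C4

carbon steel: T≤10 °C ⇒ hinge +0.150·(2.7−10) = -1.0950
  Pd branch = 1.77·Pd^0.52·e^(0.02·RH+f) = 28.66 μm/a
  Cl⁻ term: 0.102·99.6^0.62·exp(0.033·93+0.04·2.7) = 42.39
  sum: 28.66 + 42.39 → r_corr = 71.05 μm/a
71 μm/a falls in (50, 80] for carbon steel → category C4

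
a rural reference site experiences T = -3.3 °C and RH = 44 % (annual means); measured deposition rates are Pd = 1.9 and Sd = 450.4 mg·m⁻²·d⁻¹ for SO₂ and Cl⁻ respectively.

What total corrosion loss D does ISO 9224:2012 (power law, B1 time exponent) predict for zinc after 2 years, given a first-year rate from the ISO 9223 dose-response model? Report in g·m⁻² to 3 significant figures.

D(2) = 8.65 g·m⁻²

zinc: f(T) = +0.038·(T−10) [T≤10 °C] = -0.5054
  SO₂ term: 0.0129·1.9^0.44·exp(0.046·44-0.5054) = 0.07812
  Cl⁻ term: 0.0175·450.4^0.57·exp(0.008·44+0.085·-3.3) = 0.6118
  sum: 0.07812 + 0.6118 → r_corr = 0.69 μm/a
Long-term exponent b (ISO 9224 Table 2, B1) = 0.813
  D(2) = 0.69 × 2^0.813 = 0.69 × 1.757 = 1.212 μm
  Mass loss = 1.212 μm × 7.14 g/cm³ = 8.655 g·m⁻²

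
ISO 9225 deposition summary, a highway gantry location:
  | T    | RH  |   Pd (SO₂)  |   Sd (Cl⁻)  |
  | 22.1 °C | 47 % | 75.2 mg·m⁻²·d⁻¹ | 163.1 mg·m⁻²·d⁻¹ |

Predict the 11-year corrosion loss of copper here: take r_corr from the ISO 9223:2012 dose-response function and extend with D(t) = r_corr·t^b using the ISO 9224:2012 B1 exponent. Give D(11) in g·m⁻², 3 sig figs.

copper: f(T) = -0.080·(T−10) [T>10 °C] = -0.9680
  Pd branch = 0.0053·Pd^0.26·e^(0.059·RH+f) = 0.09908 μm/a
  Cl⁻ term: 0.01025·163.1^0.27·exp(0.036·47+0.049·22.1) = 0.6504
  r_corr = 0.09908 + 0.6504 = 0.7495 μm/a
Long-term exponent b (ISO 9224 Table 2, B1) = 0.667
  D(11) = 0.7495 × 11^0.667 = 0.7495 × 4.95 = 3.71 μm
  Mass loss = 3.71 μm × 8.96 g/cm³ = 33.24 g·m⁻²

D(11) = 33.2 g·m⁻²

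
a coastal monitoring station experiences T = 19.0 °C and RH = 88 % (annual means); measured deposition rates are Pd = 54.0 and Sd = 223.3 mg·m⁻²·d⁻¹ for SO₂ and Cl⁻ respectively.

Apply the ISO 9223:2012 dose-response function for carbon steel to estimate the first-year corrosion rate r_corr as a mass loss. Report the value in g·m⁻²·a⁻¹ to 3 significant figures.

r_corr = 1.29e+03 g·m⁻²·a⁻¹

carbon steel: T>10 °C ⇒ hinge -0.054·(19.0−10) = -0.4860
  Pd branch = 1.77·Pd^0.52·e^(0.02·RH+f) = 50.36 μm/a
  Sd branch = 0.102·Sd^0.62·e^(0.033·RH+0.04·T) = 113.8 μm/a
  r_corr = 50.36 + 113.8 = 164.2 μm/a
Convert to mass loss: 164.2 μm/a × 7.85 g/cm³ = 1289 g·m⁻²·a⁻¹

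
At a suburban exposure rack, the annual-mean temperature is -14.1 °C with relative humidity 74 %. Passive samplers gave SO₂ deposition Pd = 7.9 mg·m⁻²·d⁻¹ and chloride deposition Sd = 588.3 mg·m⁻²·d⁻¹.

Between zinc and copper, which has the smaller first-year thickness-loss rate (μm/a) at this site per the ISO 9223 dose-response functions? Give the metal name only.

zinc: f(T) = +0.038·(T−10) [T≤10 °C] = -0.9158
  Pd branch = 0.0129·Pd^0.44·e^(0.046·RH+f) = 0.3856 μm/a
  Sd branch = 0.0175·Sd^0.57·e^(0.008·RH+0.085·T) = 0.3617 μm/a
  sum: 0.3856 + 0.3617 → r_corr = 0.7473 μm/a
copper: f(T) = +0.126·(T−10) [T≤10 °C] = -3.0366
  Pd branch = 0.0053·Pd^0.26·e^(0.059·RH+f) = 0.03428 μm/a
  Cl⁻ term: 0.01025·588.3^0.27·exp(0.036·74+0.049·-14.1) = 0.4125
  sum: 0.03428 + 0.4125 → r_corr = 0.4468 μm/a
Ordering by μm/a: zinc (0.747) > copper (0.447)

copper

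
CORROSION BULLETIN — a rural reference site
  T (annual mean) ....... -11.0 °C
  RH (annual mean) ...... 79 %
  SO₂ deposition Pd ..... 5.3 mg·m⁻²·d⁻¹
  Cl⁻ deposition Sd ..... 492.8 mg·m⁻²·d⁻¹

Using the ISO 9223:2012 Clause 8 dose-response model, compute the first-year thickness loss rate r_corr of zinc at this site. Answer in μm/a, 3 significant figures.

r_corr = 0.901 μm/a

zinc: T≤10 °C ⇒ hinge +0.038·(-11.0−10) = -0.7980
  sulphur-dioxide contribution → 0.4581 μm/a
  chloride contribution → 0.4429 μm/a
  total first-year rate 0.9009 μm/a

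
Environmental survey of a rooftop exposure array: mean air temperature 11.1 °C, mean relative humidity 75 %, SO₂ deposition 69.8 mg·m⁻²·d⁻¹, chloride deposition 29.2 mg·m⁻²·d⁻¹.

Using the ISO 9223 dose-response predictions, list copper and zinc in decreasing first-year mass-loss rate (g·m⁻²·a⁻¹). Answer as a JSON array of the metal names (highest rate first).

["zinc", "copper"]

copper: f(T) = -0.080·(T−10) [T>10 °C] = -0.0880
  Pd branch = 0.0053·Pd^0.26·e^(0.059·RH+f) = 1.222 μm/a
  Cl⁻ term: 0.01025·29.2^0.27·exp(0.036·75+0.049·11.1) = 0.6534
  r_corr = 1.222 + 0.6534 = 1.876 μm/a
  mass loss = 1.876 μm/a × 8.96 g/cm³ = 16.81 g·m⁻²·a⁻¹
zinc: T>10 °C ⇒ hinge -0.071·(11.1−10) = -0.0781
  Pd branch = 0.0129·Pd^0.44·e^(0.046·RH+f) = 2.434 μm/a
  Sd branch = 0.0175·Sd^0.57·e^(0.008·RH+0.085·T) = 0.5606 μm/a
  sum: 2.434 + 0.5606 → r_corr = 2.994 μm/a
  mass loss = 2.994 μm/a × 7.14 g/cm³ = 21.38 g·m⁻²·a⁻¹
Ordering by g·m⁻²·a⁻¹: zinc (21.4) > copper (16.8)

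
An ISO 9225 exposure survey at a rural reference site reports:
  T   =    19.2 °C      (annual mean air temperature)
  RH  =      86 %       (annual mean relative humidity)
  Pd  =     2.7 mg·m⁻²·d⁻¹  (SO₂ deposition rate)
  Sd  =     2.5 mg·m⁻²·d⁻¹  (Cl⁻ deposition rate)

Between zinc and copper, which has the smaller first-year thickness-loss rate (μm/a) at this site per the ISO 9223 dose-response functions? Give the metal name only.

zinc

zinc: temperature factor f = -0.071·(9.2) = -0.6532
  Pd branch = 0.0129·Pd^0.44·e^(0.046·RH+f) = 0.543 μm/a
  Cl⁻ term: 0.0175·2.5^0.57·exp(0.008·86+0.085·19.2) = 0.3002
  sum: 0.543 + 0.3002 → r_corr = 0.8432 μm/a
copper: f(T) = -0.080·(T−10) [T>10 °C] = -0.7360
  SO₂ term: 0.0053·2.7^0.26·exp(0.059·86-0.7360) = 0.5253
  Cl⁻ term: 0.01025·2.5^0.27·exp(0.036·86+0.049·19.2) = 0.7436
  sum: 0.5253 + 0.7436 → r_corr = 1.269 μm/a
Ordering by μm/a: copper (1.27) > zinc (0.843)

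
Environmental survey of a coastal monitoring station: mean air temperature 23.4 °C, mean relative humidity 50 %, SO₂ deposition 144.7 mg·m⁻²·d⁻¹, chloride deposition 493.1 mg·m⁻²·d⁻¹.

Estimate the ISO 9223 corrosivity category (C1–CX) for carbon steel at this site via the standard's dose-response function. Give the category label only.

carbon steel: f(T) = -0.054·(T−10) [T>10 °C] = -0.7236
  Pd branch = 1.77·Pd^0.52·e^(0.02·RH+f) = 31.01 μm/a
  Cl⁻ term: 0.102·493.1^0.62·exp(0.033·50+0.04·23.4) = 63.29
  sum: 31.01 + 63.29 → r_corr = 94.29 μm/a
94.3 μm/a falls in (80, 200] for carbon steel → category C5

C5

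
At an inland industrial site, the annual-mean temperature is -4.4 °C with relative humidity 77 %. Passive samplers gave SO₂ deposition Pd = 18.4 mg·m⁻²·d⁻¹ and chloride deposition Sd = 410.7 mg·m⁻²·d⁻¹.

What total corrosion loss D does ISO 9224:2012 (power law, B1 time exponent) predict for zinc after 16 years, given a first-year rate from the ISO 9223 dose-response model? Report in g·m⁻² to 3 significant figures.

zinc: T≤10 °C ⇒ hinge +0.038·(-4.4−10) = -0.5472
  Pd branch = 0.0129·Pd^0.44·e^(0.046·RH+f) = 0.9284 μm/a
  Cl⁻ term: 0.0175·410.7^0.57·exp(0.008·77+0.085·-4.4) = 0.6884
  r_corr = 0.9284 + 0.6884 = 1.617 μm/a
Long-term exponent b (ISO 9224 Table 2, B1) = 0.813
  D(16) = 1.617 × 16^0.813 = 1.617 × 9.527 = 15.4 μm
  Mass loss = 15.4 μm × 7.14 g/cm³ = 110 g·m⁻²

D(16) = 110 g·m⁻²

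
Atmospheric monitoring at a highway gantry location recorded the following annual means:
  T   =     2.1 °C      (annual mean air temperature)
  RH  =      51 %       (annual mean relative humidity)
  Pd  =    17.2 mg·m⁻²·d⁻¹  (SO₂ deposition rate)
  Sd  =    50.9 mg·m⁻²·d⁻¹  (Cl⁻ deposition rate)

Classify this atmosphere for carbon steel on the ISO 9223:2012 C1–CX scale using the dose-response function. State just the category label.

carbon steel: f(T) = +0.150·(T−10) [T≤10 °C] = -1.1850
  sulphur-dioxide contribution → 6.589 μm/a
  chloride contribution → 6.826 μm/a
  total first-year rate 13.41 μm/a
ISO 9223 Table 2 (carbon steel): 1.3 < 13.4 ≤ 25 μm/a ⇒ C2

C2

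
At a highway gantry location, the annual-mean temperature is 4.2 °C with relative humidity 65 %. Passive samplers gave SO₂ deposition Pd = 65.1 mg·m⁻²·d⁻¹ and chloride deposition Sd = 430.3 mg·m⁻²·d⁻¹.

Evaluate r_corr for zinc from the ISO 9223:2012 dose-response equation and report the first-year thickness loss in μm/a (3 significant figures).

r_corr = 2.63 μm/a

zinc: f(T) = +0.038·(T−10) [T≤10 °C] = -0.2204
  Pd branch = 0.0129·Pd^0.44·e^(0.046·RH+f) = 1.292 μm/a
  Cl⁻ term: 0.0175·430.3^0.57·exp(0.008·65+0.085·4.2) = 1.334
  sum: 1.292 + 1.334 → r_corr = 2.626 μm/a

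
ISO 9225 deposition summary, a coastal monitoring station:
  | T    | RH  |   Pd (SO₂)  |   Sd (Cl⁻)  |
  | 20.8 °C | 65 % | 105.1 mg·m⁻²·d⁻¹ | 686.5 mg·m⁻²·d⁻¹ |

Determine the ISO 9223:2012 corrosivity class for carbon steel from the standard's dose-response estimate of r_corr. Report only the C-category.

carbon steel: temperature factor f = -0.054·(10.8) = -0.5832
  Pd branch = 1.77·Pd^0.52·e^(0.02·RH+f) = 40.79 μm/a
  Sd branch = 0.102·Sd^0.62·e^(0.033·RH+0.04·T) = 114.9 μm/a
  sum: 40.79 + 114.9 → r_corr = 155.7 μm/a
Category bounds: 80…200 μm/a bracket r_corr ⇒ C5

C5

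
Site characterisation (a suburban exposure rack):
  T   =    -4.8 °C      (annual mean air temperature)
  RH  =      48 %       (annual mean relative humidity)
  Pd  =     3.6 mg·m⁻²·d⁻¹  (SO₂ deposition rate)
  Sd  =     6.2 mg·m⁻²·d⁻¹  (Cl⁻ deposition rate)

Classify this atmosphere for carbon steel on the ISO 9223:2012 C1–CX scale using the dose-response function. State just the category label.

C2

carbon steel: f(T) = +0.150·(T−10) [T≤10 °C] = -2.2200
  Pd branch = 1.77·Pd^0.52·e^(0.02·RH+f) = 0.9773 μm/a
  Cl⁻ term: 0.102·6.2^0.62·exp(0.033·48+0.04·-4.8) = 1.272
  sum: 0.9773 + 1.272 → r_corr = 2.249 μm/a
2.25 μm/a falls in (1.3, 25] for carbon steel → category C2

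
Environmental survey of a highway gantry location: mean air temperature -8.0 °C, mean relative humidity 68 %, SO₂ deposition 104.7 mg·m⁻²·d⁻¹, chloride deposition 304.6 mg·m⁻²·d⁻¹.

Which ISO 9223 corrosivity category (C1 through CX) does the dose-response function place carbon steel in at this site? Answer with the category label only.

carbon steel: T≤10 °C ⇒ hinge +0.150·(-8.0−10) = -2.7000
  sulphur-dioxide contribution → 5.205 μm/a
  chloride contribution → 24.22 μm/a
  total first-year rate 29.42 μm/a
ISO 9223 Table 2 (carbon steel): 25 < 29.4 ≤ 50 μm/a ⇒ C3

C3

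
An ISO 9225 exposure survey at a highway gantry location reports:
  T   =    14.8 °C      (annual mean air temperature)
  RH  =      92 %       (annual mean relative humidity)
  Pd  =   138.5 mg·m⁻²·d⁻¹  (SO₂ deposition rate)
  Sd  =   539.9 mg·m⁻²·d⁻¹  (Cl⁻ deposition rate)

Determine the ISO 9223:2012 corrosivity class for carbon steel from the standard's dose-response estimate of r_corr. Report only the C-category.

CX

carbon steel: T>10 °C ⇒ hinge -0.054·(14.8−10) = -0.2592
  SO₂ term: 1.77·138.5^0.52·exp(0.02·92-0.2592) = 111.7
  Sd branch = 0.102·Sd^0.62·e^(0.033·RH+0.04·T) = 189.8 μm/a
  r_corr = 111.7 + 189.8 = 301.5 μm/a
301 μm/a falls in (200, 700] for carbon steel → category CX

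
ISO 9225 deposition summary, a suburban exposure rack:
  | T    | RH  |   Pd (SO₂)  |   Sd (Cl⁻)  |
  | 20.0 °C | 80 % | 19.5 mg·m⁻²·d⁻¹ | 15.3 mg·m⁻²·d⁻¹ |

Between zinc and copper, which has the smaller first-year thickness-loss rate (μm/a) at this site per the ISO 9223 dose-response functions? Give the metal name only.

copper

zinc: temperature factor f = -0.071·(10.0) = -0.7100
  SO₂ term: 0.0129·19.5^0.44·exp(0.046·80-0.7100) = 0.9291
  Cl⁻ term: 0.0175·15.3^0.57·exp(0.008·80+0.085·20.0) = 0.8601
  r_corr = 0.9291 + 0.8601 = 1.789 μm/a
copper: f(T) = -0.080·(T−10) [T>10 °C] = -0.8000
  Pd branch = 0.0053·Pd^0.26·e^(0.059·RH+f) = 0.5783 μm/a
  Cl⁻ term: 0.01025·15.3^0.27·exp(0.036·80+0.049·20.0) = 1.016
  r_corr = 0.5783 + 1.016 = 1.594 μm/a
Ordering by μm/a: zinc (1.79) > copper (1.59)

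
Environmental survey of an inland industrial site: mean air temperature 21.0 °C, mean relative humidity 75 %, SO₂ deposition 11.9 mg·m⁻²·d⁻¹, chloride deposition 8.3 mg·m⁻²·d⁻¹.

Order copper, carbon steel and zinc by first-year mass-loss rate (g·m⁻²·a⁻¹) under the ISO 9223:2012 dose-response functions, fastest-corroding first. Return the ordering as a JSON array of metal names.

["carbon steel", "copper", "zinc"]

copper: temperature factor f = -0.080·(11.0) = -0.8800
  sulphur-dioxide contribution → 0.3495 μm/a
  chloride contribution → 0.7557 μm/a
  total first-year rate 1.105 μm/a
  mass loss = 1.105 μm/a × 8.96 g/cm³ = 9.903 g·m⁻²·a⁻¹
carbon steel: T>10 °C ⇒ hinge -0.054·(21.0−10) = -0.5940
  sulphur-dioxide contribution → 15.88 μm/a
  chloride contribution → 10.43 μm/a
  total first-year rate 26.3 μm/a
  mass loss = 26.3 μm/a × 7.85 g/cm³ = 206.5 g·m⁻²·a⁻¹
zinc: f(T) = -0.071·(T−10) [T>10 °C] = -0.7810
  sulphur-dioxide contribution → 0.5533 μm/a
  chloride contribution → 0.6349 μm/a
  total first-year rate 1.188 μm/a
  mass loss = 1.188 μm/a × 7.14 g/cm³ = 8.484 g·m⁻²·a⁻¹
Ordering by g·m⁻²·a⁻¹: carbon steel (206) > copper (9.9) > zinc (8.48)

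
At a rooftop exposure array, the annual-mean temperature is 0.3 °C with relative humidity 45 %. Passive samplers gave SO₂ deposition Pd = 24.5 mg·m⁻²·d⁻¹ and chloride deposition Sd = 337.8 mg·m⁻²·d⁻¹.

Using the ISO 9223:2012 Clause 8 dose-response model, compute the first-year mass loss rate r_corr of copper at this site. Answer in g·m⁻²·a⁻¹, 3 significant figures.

r_corr = 2.73 g·m⁻²·a⁻¹

copper: f(T) = +0.126·(T−10) [T≤10 °C] = -1.2222
  SO₂ term: 0.0053·24.5^0.26·exp(0.059·45-1.2222) = 0.05102
  Sd branch = 0.01025·Sd^0.27·e^(0.036·RH+0.049·T) = 0.2532 μm/a
  r_corr = 0.05102 + 0.2532 = 0.3042 μm/a
Convert to mass loss: 0.3042 μm/a × 8.96 g/cm³ = 2.725 g·m⁻²·a⁻¹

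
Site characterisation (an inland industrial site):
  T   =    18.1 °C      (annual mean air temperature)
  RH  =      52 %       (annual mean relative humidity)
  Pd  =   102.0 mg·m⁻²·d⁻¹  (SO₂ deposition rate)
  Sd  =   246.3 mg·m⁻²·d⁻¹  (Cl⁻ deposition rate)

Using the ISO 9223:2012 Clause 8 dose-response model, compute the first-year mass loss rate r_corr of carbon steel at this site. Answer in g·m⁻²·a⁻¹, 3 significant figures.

r_corr = 560 g·m⁻²·a⁻¹

carbon steel: f(T) = -0.054·(T−10) [T>10 °C] = -0.4374
  SO₂ term: 1.77·102.0^0.52·exp(0.02·52-0.4374) = 35.82
  Sd branch = 0.102·Sd^0.62·e^(0.033·RH+0.04·T) = 35.56 μm/a
  sum: 35.82 + 35.56 → r_corr = 71.38 μm/a
Convert to mass loss: 71.38 μm/a × 7.85 g/cm³ = 560.4 g·m⁻²·a⁻¹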